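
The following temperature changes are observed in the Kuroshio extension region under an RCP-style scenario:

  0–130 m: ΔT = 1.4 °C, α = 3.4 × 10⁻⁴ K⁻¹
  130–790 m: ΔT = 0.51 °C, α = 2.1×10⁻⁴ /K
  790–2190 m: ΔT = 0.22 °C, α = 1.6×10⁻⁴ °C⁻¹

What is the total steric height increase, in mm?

about 182 mm

Layer 1: 3.4×10⁻⁴ × 130 × 1.4 = 0.06188 m
Layer 2: 2.1×10⁻⁴ × 660 × 0.51 = 0.070686 m
790–2190 m: 1400 × 1.6×10⁻⁴ × 0.22 = 0.04928 m
Δh = 0.06188 + 0.070686 + 0.04928 = 0.181846 m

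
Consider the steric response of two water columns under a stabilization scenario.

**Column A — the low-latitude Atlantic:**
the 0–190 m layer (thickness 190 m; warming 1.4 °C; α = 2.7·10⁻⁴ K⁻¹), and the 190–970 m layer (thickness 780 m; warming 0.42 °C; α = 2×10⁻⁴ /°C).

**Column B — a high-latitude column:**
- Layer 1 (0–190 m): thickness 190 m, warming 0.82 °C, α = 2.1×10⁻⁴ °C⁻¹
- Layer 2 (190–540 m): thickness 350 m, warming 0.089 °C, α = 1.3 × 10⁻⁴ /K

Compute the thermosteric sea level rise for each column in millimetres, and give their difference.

A: 140 mm; B: 37 mm; difference 100 mm

A 0–190 m: 190 × 1.4 × 2.7×10⁻⁴ = 0.07182 m
A Layer 2: 780 × 2×10⁻⁴ × 0.42 = 0.06552 m
A total: 0.13734 m
B 0–190 m: 0.82 × 2.1×10⁻⁴ × 190 = 0.032718 m
B Layer 2: 0.089 × 1.3×10⁻⁴ × 350 = 0.0040495 m
B total: 0.0367675 m
Difference: 0.13734 − 0.0367675 = 0.1005725 m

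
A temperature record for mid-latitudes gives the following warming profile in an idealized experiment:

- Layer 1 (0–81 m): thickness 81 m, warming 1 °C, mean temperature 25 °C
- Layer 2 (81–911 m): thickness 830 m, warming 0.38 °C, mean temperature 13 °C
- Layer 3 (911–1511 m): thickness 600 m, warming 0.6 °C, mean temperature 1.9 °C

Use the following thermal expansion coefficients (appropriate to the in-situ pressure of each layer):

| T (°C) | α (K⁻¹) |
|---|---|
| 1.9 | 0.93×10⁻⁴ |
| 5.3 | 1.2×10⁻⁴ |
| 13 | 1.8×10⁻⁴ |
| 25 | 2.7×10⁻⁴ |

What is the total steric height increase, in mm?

Layer 1 at 25 °C → α = 2.7×10⁻⁴ K⁻¹
Layer 2 at 13 °C → α = 1.8×10⁻⁴ K⁻¹
Layer 3 at 1.9 °C → α = 0.93×10⁻⁴ K⁻¹
Layer 1: 1 × 2.7×10⁻⁴ × 81 = 0.02187 m
830 × 1.8×10⁻⁴ × 0.38 = 0.056772 m
Layer 3: 600 × 0.6 × 0.93×10⁻⁴ = 0.03348 m
Δh = 0.02187 + 0.056772 + 0.03348 = 0.112122 m

Δh ≈ 112 mm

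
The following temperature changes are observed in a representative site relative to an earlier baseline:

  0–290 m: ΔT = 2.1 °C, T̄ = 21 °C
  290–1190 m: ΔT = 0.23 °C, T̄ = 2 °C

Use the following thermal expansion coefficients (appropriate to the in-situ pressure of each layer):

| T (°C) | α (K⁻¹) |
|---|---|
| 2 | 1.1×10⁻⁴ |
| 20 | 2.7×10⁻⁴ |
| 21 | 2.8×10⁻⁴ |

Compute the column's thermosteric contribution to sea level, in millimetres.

about 190 mm

Layer 1 at 21 °C → α = 2.8×10⁻⁴ K⁻¹
Layer 2 at 2 °C → α = 1.1×10⁻⁴ K⁻¹
0–290 m: 2.1 × 290 × 2.8×10⁻⁴ = 0.17052 m
290–1190 m: 1.1×10⁻⁴ × 900 × 0.23 = 0.02277 m
Δh = 0.17052 + 0.02277 = 0.19329 m ≈ 190 mm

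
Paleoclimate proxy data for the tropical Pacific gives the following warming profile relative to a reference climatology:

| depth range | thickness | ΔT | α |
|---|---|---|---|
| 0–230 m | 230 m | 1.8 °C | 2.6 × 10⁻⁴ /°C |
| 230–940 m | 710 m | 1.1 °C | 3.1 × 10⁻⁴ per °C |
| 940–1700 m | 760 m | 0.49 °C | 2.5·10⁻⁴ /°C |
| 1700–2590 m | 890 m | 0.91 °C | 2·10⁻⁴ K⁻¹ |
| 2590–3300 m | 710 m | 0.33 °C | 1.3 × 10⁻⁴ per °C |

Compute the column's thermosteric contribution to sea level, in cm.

63.5 cm of thermosteric rise

2.6×10⁻⁴ × 1.8 × 230 = 0.10764 m
Layer 2: 3.1×10⁻⁴ × 710 × 1.1 = 0.24211 m
940–1700 m: 2.5×10⁻⁴ × 0.49 × 760 = 0.09310 m
1700–2590 m: 2×10⁻⁴ × 0.91 × 890 = 0.16198 m
2590–3300 m: 1.3×10⁻⁴ × 0.33 × 710 = 0.030459 m
Δh = 0.10764 + 0.24211 + 0.09310 + 0.16198 + 0.030459 = 0.635289 m ≈ 63.5 cm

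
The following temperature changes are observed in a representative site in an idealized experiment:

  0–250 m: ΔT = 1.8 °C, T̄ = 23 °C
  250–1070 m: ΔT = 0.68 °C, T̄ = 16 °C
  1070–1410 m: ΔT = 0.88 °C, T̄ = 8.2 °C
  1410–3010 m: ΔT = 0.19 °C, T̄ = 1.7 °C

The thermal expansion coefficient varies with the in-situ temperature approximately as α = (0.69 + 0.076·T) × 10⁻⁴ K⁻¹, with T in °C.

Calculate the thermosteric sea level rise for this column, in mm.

Layer 1: α = (0.69 + 0.076×23)×10⁻⁴ = 2.438×10⁻⁴ K⁻¹
Layer 2: α = (0.69 + 0.076×16)×10⁻⁴ = 1.906×10⁻⁴ K⁻¹
Layer 3: α = (0.69 + 0.076×8.2)×10⁻⁴ = 1.3132×10⁻⁴ K⁻¹
Layer 4: α = (0.69 + 0.076×1.7)×10⁻⁴ = 0.8192×10⁻⁴ K⁻¹
Layer 1: 2.438×10⁻⁴ × 1.8 × 250 = 0.10971 m
Layer 2: 820 × 1.906×10⁻⁴ × 0.68 = 0.10627856 m
Layer 3: 340 × 1.3132×10⁻⁴ × 0.88 = 0.039290944 m
1410–3010 m: 0.19 × 1600 × 0.8192×10⁻⁴ = 0.02490368 m
Δh = 0.10971 + 0.10627856 + 0.039290944 + 0.02490368 = 0.280183184 m

Δh = 280 mm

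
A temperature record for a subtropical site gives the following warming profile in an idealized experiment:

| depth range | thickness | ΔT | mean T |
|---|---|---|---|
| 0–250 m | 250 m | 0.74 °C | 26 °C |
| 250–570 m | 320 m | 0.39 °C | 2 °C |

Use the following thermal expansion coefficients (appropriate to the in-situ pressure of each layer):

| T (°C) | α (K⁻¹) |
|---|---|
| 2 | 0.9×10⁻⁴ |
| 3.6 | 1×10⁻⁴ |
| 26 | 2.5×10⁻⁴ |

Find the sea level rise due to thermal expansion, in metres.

Δh = 0.0575 m

Layer 1 at 26 °C → α = 2.5×10⁻⁴ K⁻¹
Layer 2 at 2 °C → α = 0.9×10⁻⁴ K⁻¹
0–250 m: 2.5×10⁻⁴ × 0.74 × 250 = 0.04625 m
250–570 m: 320 × 0.9×10⁻⁴ × 0.39 = 0.011232 m
Δh = 0.04625 + 0.011232 = 0.057482 m ≈ 0.0575 m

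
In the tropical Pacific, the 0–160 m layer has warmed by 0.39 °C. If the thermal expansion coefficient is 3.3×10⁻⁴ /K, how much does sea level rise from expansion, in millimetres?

Δh = αΔT·H = 3.3×10⁻⁴ × 0.39 × 160 = 0.020592 m

about 21 mm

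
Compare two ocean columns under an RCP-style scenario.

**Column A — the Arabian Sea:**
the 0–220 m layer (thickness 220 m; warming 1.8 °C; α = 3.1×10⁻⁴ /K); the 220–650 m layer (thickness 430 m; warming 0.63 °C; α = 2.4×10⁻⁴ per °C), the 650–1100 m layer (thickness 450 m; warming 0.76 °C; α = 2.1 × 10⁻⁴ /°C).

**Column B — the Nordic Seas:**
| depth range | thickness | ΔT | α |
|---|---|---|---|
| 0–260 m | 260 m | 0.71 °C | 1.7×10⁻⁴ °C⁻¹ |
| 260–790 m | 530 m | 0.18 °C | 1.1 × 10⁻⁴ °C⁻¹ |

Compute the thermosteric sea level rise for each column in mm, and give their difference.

A: 260 mm; B: 42 mm; difference 220 mm

A 220 × 1.8 × 3.1×10⁻⁴ = 0.12276 m
A 220–650 m: 2.4×10⁻⁴ × 0.63 × 430 = 0.065016 m
A 0.76 × 2.1×10⁻⁴ × 450 = 0.07182 m
A total: 0.259596 m
B 0.71 × 260 × 1.7×10⁻⁴ = 0.031382 m
B Layer 2: 530 × 1.1×10⁻⁴ × 0.18 = 0.010494 m
B total: 0.041876 m
Difference: 0.259596 − 0.041876 = 0.21772 m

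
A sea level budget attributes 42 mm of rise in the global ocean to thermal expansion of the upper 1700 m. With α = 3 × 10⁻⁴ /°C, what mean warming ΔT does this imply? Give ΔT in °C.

about 0.0824 °C

ΔT = Δh/(αH) = 0.042 / (3×10⁻⁴ × 1700) ≈ 0.08235 °C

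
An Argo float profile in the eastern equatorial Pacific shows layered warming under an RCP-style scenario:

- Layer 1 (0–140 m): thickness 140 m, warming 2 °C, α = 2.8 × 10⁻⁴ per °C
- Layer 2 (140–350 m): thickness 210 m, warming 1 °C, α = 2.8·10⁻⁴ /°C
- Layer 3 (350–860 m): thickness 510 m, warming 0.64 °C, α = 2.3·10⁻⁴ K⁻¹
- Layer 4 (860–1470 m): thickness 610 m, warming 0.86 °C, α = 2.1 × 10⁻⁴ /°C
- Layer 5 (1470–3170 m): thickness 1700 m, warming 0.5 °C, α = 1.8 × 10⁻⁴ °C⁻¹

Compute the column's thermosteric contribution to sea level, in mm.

about 475 mm

Layer 1: 2 × 2.8×10⁻⁴ × 140 = 0.07840 m
140–350 m: 1 × 2.8×10⁻⁴ × 210 = 0.05880 m
Layer 3: 2.3×10⁻⁴ × 0.64 × 510 = 0.075072 m
Layer 4: 0.86 × 2.1×10⁻⁴ × 610 = 0.110166 m
0.5 × 1700 × 1.8×10⁻⁴ = 0.15300 m
Δh = 0.07840 + 0.05880 + 0.075072 + 0.110166 + 0.15300 = 0.475438 m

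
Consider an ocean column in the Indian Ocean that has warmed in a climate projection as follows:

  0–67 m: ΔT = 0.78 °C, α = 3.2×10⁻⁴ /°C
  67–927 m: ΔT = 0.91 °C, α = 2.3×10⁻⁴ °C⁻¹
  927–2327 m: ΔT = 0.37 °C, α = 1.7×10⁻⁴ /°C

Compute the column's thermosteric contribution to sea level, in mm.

Δh = 285 mm

Layer 1: 67 × 0.78 × 3.2×10⁻⁴ = 0.0167232 m
2.3×10⁻⁴ × 860 × 0.91 = 0.179998 m
0.37 × 1400 × 1.7×10⁻⁴ = 0.08806 m
Δh = 0.0167232 + 0.179998 + 0.08806 = 0.2847812 m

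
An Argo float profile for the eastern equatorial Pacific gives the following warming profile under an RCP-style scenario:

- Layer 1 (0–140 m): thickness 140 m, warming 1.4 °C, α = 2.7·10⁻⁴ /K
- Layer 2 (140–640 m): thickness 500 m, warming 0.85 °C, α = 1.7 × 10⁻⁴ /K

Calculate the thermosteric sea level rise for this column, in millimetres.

140 × 2.7×10⁻⁴ × 1.4 = 0.05292 m
Layer 2: 0.85 × 500 × 1.7×10⁻⁴ = 0.07225 m
Δh = 0.05292 + 0.07225 = 0.12517 m

Δh ≈ 125 mm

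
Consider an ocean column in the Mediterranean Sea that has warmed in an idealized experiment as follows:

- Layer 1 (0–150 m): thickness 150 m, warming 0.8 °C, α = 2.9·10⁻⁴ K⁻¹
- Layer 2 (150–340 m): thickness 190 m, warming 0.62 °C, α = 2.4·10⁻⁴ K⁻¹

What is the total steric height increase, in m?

Δh = 0.0631 m

2.9×10⁻⁴ × 0.8 × 150 = 0.03480 m
2.4×10⁻⁴ × 190 × 0.62 = 0.028272 m
Δh = 0.03480 + 0.028272 = 0.063072 m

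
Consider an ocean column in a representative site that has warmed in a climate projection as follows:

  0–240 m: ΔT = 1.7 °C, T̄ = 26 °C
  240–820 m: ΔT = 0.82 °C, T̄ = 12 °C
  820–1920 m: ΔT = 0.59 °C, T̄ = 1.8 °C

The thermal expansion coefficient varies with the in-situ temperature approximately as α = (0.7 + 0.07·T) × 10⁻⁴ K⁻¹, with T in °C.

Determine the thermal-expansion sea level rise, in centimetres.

23.0 cm of thermosteric rise

Layer 1: α = (0.7 + 0.07×26)×10⁻⁴ = 2.52×10⁻⁴ K⁻¹
Layer 2: α = (0.7 + 0.07×12)×10⁻⁴ = 1.54×10⁻⁴ K⁻¹
Layer 3: α = (0.7 + 0.07×1.8)×10⁻⁴ = 0.826×10⁻⁴ K⁻¹
240 × 1.7 × 2.52×10⁻⁴ = 0.102816 m
0.82 × 1.54×10⁻⁴ × 580 = 0.0732424 m
Layer 3: 1100 × 0.59 × 0.826×10⁻⁴ = 0.0536074 m
Δh = 0.102816 + 0.0732424 + 0.0536074 = 0.2296658 m ≈ 23.0 cm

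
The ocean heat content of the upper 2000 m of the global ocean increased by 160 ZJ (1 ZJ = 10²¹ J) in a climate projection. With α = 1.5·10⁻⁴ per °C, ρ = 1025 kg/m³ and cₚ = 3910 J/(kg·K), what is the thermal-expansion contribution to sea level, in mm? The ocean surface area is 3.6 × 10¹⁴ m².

Per unit area: Q = 160×10²¹ / (3.6×10¹⁴) ≈ 4.444×10⁸ J/m²
Δh = αQ/(ρcₚ) = 1.5×10⁻⁴ × 4.444×10⁸ / (1025 × 3910) ≈ 0.016633 m

Δh = 17 mm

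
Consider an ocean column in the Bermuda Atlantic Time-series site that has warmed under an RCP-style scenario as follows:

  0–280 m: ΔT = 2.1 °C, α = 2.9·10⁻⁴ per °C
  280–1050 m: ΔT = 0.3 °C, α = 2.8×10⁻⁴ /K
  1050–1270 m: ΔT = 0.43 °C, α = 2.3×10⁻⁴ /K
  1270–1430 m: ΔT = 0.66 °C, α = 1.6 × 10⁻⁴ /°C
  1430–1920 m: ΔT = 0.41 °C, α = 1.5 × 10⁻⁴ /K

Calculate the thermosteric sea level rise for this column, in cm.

0–280 m: 280 × 2.1 × 2.9×10⁻⁴ = 0.17052 m
Layer 2: 770 × 0.3 × 2.8×10⁻⁴ = 0.06468 m
0.43 × 2.3×10⁻⁴ × 220 = 0.021758 m
160 × 1.6×10⁻⁴ × 0.66 = 0.016896 m
1.5×10⁻⁴ × 490 × 0.41 = 0.030135 m
Δh = 0.17052 + 0.06468 + 0.021758 + 0.016896 + 0.030135 = 0.303989 m ≈ 30.4 cm

Δh = 30.4 cm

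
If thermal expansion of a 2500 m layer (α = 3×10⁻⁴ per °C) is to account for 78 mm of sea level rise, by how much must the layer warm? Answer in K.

ΔT = Δh/(αH) = 0.078 / (3×10⁻⁴ × 2500) = 0.1040 K

ΔT ≈ 0.10 K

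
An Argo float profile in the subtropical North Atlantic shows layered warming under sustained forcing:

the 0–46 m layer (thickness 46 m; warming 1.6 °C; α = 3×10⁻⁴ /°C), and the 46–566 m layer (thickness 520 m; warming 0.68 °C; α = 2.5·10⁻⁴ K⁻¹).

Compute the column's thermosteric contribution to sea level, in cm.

11.0 cm of thermosteric rise

1.6 × 3×10⁻⁴ × 46 = 0.02208 m
46–566 m: 520 × 0.68 × 2.5×10⁻⁴ = 0.08840 m
Δh = 0.02208 + 0.08840 = 0.11048 m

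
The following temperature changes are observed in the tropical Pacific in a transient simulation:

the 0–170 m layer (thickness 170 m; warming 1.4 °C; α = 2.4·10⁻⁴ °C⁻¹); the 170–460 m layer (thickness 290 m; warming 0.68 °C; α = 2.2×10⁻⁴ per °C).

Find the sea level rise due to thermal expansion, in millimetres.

about 101 mm

Layer 1: 170 × 1.4 × 2.4×10⁻⁴ = 0.05712 m
170–460 m: 2.2×10⁻⁴ × 0.68 × 290 = 0.043384 m
Δh = 0.05712 + 0.043384 = 0.100504 m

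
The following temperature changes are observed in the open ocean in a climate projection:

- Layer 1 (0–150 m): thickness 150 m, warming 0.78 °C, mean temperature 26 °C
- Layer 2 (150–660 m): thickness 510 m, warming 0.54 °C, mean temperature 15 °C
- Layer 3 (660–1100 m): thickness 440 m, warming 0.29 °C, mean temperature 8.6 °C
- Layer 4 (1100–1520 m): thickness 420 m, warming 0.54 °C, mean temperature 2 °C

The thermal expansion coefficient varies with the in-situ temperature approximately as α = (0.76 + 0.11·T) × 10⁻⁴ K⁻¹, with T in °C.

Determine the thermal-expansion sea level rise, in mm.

Δh ≈ 153 mm

Layer 1: α = (0.76 + 0.11×26)×10⁻⁴ = 3.62×10⁻⁴ K⁻¹
Layer 2: α = (0.76 + 0.11×15)×10⁻⁴ = 2.41×10⁻⁴ K⁻¹
Layer 3: α = (0.76 + 0.11×8.6)×10⁻⁴ = 1.706×10⁻⁴ K⁻¹
Layer 4: α = (0.76 + 0.11×2)×10⁻⁴ = 0.98×10⁻⁴ K⁻¹
150 × 0.78 × 3.62×10⁻⁴ = 0.042354 m
150–660 m: 0.54 × 2.41×10⁻⁴ × 510 = 0.0663714 m
Layer 3: 1.706×10⁻⁴ × 0.29 × 440 = 0.02176856 m
1100–1520 m: 0.54 × 0.98×10⁻⁴ × 420 = 0.0222264 m
Δh = 0.042354 + 0.0663714 + 0.02176856 + 0.0222264 = 0.15272036 m ≈ 153 mm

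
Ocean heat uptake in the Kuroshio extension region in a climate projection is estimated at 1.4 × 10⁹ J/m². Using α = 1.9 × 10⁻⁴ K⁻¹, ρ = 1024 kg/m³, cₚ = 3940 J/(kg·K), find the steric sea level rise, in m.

Δh = αQ/(ρcₚ) = 1.9×10⁻⁴ × 1.4×10⁹ / (1024 × 3940) ≈ 0.06593 m

0.0659 m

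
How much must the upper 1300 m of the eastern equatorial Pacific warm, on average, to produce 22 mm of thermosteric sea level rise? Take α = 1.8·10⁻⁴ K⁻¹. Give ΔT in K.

0.0940 K

ΔT = Δh/(αH) = 0.022 / (1.8×10⁻⁴ × 1300) ≈ 0.09402 K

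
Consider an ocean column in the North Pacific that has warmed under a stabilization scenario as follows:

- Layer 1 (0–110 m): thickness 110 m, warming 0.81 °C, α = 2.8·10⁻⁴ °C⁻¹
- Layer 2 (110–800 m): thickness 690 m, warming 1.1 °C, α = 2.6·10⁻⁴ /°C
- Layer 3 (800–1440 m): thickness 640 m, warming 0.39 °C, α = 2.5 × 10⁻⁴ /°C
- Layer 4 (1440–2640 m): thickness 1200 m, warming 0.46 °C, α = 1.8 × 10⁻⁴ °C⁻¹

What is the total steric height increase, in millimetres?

384 mm of thermosteric rise

0–110 m: 110 × 0.81 × 2.8×10⁻⁴ = 0.024948 m
2.6×10⁻⁴ × 1.1 × 690 = 0.19734 m
2.5×10⁻⁴ × 640 × 0.39 = 0.06240 m
1440–2640 m: 0.46 × 1200 × 1.8×10⁻⁴ = 0.09936 m
Δh = 0.024948 + 0.19734 + 0.06240 + 0.09936 = 0.384048 m ≈ 384 mm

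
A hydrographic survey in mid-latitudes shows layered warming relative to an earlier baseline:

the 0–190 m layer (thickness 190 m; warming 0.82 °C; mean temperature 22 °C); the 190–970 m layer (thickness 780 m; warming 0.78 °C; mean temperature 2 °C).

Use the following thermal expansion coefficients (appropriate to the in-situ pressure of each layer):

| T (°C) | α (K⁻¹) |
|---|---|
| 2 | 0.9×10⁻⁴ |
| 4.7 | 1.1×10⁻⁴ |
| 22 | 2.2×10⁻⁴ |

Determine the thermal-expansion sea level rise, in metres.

Layer 1 at 22 °C → α = 2.2×10⁻⁴ K⁻¹
Layer 2 at 2 °C → α = 0.9×10⁻⁴ K⁻¹
Layer 1: 2.2×10⁻⁴ × 190 × 0.82 = 0.034276 m
Layer 2: 0.9×10⁻⁴ × 780 × 0.78 = 0.054756 m
Δh = 0.034276 + 0.054756 = 0.089032 m

Δh ≈ 0.0890 m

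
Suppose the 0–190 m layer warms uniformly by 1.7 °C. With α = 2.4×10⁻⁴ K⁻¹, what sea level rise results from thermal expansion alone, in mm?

Δh = αΔT·H = 2.4×10⁻⁴ × 1.7 × 190 = 0.07752 m

about 77.5 mm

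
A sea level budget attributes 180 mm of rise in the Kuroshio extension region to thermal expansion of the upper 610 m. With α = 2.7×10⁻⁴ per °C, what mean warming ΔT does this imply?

ΔT ≈ 1.09 °C

ΔT = Δh/(αH) = 0.18 / (2.7×10⁻⁴ × 610) ≈ 1.093 °C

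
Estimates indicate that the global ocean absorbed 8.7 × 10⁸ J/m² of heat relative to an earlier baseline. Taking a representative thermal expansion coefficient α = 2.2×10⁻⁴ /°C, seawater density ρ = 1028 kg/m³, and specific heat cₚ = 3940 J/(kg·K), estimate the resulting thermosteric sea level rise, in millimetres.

Δh = αQ/(ρcₚ) = 2.2×10⁻⁴ × 8.7×10⁸ / (1028 × 3940) ≈ 0.047256 m

Δh ≈ 47.3 mm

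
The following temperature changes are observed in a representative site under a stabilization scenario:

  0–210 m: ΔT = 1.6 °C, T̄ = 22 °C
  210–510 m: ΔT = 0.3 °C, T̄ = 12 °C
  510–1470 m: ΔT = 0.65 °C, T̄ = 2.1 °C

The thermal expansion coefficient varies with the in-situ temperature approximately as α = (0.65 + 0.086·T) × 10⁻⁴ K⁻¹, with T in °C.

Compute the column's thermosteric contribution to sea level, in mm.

Δh ≈ 152 mm

Layer 1: α = (0.65 + 0.086×22)×10⁻⁴ = 2.542×10⁻⁴ K⁻¹
Layer 2: α = (0.65 + 0.086×12)×10⁻⁴ = 1.682×10⁻⁴ K⁻¹
Layer 3: α = (0.65 + 0.086×2.1)×10⁻⁴ = 0.8306×10⁻⁴ K⁻¹
2.542×10⁻⁴ × 210 × 1.6 = 0.0854112 m
Layer 2: 1.682×10⁻⁴ × 0.3 × 300 = 0.015138 m
Layer 3: 0.65 × 0.8306×10⁻⁴ × 960 = 0.05182944 m
Δh = 0.0854112 + 0.015138 + 0.05182944 = 0.15237864 m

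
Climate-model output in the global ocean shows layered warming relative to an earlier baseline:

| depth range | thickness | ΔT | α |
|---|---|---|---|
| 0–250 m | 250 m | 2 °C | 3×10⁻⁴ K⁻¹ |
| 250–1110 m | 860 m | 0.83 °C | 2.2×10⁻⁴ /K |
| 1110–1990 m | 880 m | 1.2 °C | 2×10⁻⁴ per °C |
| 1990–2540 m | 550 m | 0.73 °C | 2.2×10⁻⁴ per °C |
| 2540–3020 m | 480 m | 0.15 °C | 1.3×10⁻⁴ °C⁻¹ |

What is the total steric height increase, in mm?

0–250 m: 250 × 3×10⁻⁴ × 2 = 0.15000 m
Layer 2: 0.83 × 860 × 2.2×10⁻⁴ = 0.157036 m
1110–1990 m: 1.2 × 2×10⁻⁴ × 880 = 0.21120 m
1990–2540 m: 550 × 2.2×10⁻⁴ × 0.73 = 0.08833 m
0.15 × 480 × 1.3×10⁻⁴ = 0.00936 m
Δh = 0.15000 + 0.157036 + 0.21120 + 0.08833 + 0.00936 = 0.615926 m ≈ 616 mm

Δh ≈ 616 mm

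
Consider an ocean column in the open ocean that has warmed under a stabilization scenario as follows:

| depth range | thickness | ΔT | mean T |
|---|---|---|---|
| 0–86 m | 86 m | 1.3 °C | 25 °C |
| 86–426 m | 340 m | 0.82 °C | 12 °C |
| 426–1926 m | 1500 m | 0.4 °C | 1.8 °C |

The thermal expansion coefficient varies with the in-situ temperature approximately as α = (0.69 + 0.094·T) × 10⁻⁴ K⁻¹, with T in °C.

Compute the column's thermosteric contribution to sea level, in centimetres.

13.6 cm

Layer 1: α = (0.69 + 0.094×25)×10⁻⁴ = 3.04×10⁻⁴ K⁻¹
Layer 2: α = (0.69 + 0.094×12)×10⁻⁴ = 1.818×10⁻⁴ K⁻¹
Layer 3: α = (0.69 + 0.094×1.8)×10⁻⁴ = 0.8592×10⁻⁴ K⁻¹
1.3 × 3.04×10⁻⁴ × 86 = 0.0339872 m
Layer 2: 0.82 × 340 × 1.818×10⁻⁴ = 0.05068584 m
Layer 3: 0.4 × 1500 × 0.8592×10⁻⁴ = 0.051552 m
Δh = 0.0339872 + 0.05068584 + 0.051552 = 0.13622504 m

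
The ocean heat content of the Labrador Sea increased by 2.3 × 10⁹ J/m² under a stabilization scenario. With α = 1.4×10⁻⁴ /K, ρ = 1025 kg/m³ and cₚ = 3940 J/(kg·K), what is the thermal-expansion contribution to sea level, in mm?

Δh = αQ/(ρcₚ) = 1.4×10⁻⁴ × 2.3×10⁹ / (1025 × 3940) ≈ 0.079733 m

Δh ≈ 79.7 mm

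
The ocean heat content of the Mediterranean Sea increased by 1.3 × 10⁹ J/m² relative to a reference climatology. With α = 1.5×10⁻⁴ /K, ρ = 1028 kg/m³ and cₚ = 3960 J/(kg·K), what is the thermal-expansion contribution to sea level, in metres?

Δh = αQ/(ρcₚ) = 1.5×10⁻⁴ × 1.3×10⁹ / (1028 × 3960) ≈ 0.047901 m

Δh = 0.048 m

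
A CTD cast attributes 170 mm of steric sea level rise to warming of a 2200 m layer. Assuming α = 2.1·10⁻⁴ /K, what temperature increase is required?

ΔT = Δh/(αH) = 0.17 / (2.1×10⁻⁴ × 2200) ≈ 0.3680 °C

about 0.368 °C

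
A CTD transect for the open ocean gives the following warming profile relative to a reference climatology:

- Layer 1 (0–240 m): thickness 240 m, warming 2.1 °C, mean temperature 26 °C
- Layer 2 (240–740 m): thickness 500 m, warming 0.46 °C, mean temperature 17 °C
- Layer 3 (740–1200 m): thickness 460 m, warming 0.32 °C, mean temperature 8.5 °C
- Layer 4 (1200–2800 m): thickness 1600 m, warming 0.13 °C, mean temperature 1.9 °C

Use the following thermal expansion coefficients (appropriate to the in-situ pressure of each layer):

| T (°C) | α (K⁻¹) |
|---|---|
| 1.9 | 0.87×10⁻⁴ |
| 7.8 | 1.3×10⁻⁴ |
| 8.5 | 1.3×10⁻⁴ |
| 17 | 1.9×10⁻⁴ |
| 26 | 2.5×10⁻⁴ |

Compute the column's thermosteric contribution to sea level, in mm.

Layer 1 at 26 °C → α = 2.5×10⁻⁴ K⁻¹
Layer 2 at 17 °C → α = 1.9×10⁻⁴ K⁻¹
Layer 3 at 8.5 °C → α = 1.3×10⁻⁴ K⁻¹
Layer 4 at 1.9 °C → α = 0.87×10⁻⁴ K⁻¹
0–240 m: 240 × 2.5×10⁻⁴ × 2.1 = 0.12600 m
240–740 m: 0.46 × 1.9×10⁻⁴ × 500 = 0.04370 m
Layer 3: 460 × 1.3×10⁻⁴ × 0.32 = 0.019136 m
0.87×10⁻⁴ × 0.13 × 1600 = 0.018096 m
Δh = 0.12600 + 0.04370 + 0.019136 + 0.018096 = 0.206932 m ≈ 207 mm

207 mm of thermosteric rise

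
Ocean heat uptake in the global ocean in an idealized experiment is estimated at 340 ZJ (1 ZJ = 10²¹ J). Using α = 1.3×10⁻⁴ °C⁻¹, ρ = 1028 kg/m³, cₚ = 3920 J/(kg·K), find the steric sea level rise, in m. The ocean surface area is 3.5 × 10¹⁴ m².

Per unit area: Q = 340×10²¹ / (3.5×10¹⁴) ≈ 9.714×10⁸ J/m²
Δh = αQ/(ρcₚ) = 1.3×10⁻⁴ × 9.714×10⁸ / (1028 × 3920) ≈ 0.031337 m

Δh = 0.0313 m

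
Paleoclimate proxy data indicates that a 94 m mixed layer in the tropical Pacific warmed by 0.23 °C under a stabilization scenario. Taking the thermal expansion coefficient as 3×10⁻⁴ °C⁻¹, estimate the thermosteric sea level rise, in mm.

6.49 mm of thermosteric rise

Δh = αΔT·H = 3×10⁻⁴ × 0.23 × 94 = 0.006486 m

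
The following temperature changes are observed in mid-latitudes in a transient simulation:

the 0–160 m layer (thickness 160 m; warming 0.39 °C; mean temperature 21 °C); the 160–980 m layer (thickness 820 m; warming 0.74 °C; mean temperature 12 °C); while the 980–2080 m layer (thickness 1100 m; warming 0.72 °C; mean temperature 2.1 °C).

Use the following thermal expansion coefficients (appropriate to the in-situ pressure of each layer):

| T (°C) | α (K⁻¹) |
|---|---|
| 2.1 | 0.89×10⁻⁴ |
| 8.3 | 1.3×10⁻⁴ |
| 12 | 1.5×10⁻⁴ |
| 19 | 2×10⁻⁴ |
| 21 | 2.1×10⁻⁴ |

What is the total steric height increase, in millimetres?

170 mm

Layer 1 at 21 °C → α = 2.1×10⁻⁴ K⁻¹
Layer 2 at 12 °C → α = 1.5×10⁻⁴ K⁻¹
Layer 3 at 2.1 °C → α = 0.89×10⁻⁴ K⁻¹
0–160 m: 0.39 × 160 × 2.1×10⁻⁴ = 0.013104 m
Layer 2: 1.5×10⁻⁴ × 820 × 0.74 = 0.09102 m
Layer 3: 0.89×10⁻⁴ × 0.72 × 1100 = 0.070488 m
Δh = 0.013104 + 0.09102 + 0.070488 = 0.174612 m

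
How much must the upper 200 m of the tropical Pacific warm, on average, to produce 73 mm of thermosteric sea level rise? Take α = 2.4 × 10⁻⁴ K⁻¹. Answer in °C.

about 1.52 °C

ΔT = Δh/(αH) = 0.073 / (2.4×10⁻⁴ × 200) ≈ 1.521 °C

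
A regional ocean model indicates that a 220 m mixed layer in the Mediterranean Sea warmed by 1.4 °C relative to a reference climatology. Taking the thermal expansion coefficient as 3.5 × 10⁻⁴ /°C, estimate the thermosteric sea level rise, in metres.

Δh = αΔT·H = 3.5×10⁻⁴ × 1.4 × 220 = 0.10780 m

0.108 m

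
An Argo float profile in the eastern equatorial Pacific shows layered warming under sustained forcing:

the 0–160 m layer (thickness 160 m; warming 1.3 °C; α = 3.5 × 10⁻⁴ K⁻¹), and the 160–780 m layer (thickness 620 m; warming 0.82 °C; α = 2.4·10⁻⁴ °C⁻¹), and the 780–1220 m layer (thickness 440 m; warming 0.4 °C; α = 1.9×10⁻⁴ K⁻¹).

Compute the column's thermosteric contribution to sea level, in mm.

Layer 1: 3.5×10⁻⁴ × 1.3 × 160 = 0.07280 m
Layer 2: 620 × 2.4×10⁻⁴ × 0.82 = 0.122016 m
Layer 3: 0.4 × 1.9×10⁻⁴ × 440 = 0.03344 m
Δh = 0.07280 + 0.122016 + 0.03344 = 0.228256 m ≈ 228 mm

228 mm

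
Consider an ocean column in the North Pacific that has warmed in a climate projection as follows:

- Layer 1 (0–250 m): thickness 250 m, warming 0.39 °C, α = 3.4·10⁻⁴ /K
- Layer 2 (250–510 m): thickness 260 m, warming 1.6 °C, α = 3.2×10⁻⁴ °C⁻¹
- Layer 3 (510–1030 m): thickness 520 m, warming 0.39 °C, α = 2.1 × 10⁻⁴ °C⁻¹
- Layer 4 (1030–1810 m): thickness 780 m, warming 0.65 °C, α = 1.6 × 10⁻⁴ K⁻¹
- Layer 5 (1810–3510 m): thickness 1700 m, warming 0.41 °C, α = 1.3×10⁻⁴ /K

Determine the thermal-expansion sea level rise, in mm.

Δh = 381 mm

0.39 × 3.4×10⁻⁴ × 250 = 0.03315 m
Layer 2: 1.6 × 3.2×10⁻⁴ × 260 = 0.13312 m
510–1030 m: 2.1×10⁻⁴ × 0.39 × 520 = 0.042588 m
Layer 4: 1.6×10⁻⁴ × 0.65 × 780 = 0.08112 m
Layer 5: 0.41 × 1.3×10⁻⁴ × 1700 = 0.09061 m
Δh = 0.03315 + 0.13312 + 0.042588 + 0.08112 + 0.09061 = 0.380588 m ≈ 381 mm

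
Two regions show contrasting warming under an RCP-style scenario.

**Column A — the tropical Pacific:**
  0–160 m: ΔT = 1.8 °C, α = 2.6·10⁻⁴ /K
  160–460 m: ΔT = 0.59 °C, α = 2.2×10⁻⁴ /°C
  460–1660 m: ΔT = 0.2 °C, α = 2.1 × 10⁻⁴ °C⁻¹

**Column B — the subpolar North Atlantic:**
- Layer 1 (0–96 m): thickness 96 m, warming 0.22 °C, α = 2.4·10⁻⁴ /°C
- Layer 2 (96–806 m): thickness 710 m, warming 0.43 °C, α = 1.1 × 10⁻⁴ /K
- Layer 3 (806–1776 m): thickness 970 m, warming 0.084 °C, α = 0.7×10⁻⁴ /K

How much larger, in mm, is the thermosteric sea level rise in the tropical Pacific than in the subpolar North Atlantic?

A 0–160 m: 1.8 × 2.6×10⁻⁴ × 160 = 0.07488 m
A 0.59 × 300 × 2.2×10⁻⁴ = 0.03894 m
A 2.1×10⁻⁴ × 1200 × 0.2 = 0.05040 m
A total: 0.16422 m
B 0.22 × 96 × 2.4×10⁻⁴ = 0.0050688 m
B 710 × 1.1×10⁻⁴ × 0.43 = 0.033583 m
B 806–1776 m: 0.084 × 970 × 0.7×10⁻⁴ = 0.0057036 m
B total: 0.0443554 m
Difference: 0.16422 − 0.0443554 = 0.1198646 m

Δh_A − Δh_B ≈ 120 mm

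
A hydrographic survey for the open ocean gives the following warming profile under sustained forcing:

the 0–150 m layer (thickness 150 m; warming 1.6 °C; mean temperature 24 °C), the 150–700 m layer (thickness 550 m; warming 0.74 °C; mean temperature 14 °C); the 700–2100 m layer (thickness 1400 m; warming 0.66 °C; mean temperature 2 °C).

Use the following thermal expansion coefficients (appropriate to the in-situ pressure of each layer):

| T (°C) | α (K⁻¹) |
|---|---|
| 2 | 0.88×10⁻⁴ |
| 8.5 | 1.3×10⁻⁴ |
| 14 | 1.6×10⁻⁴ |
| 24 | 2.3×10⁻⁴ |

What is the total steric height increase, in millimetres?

202 mm

Layer 1 at 24 °C → α = 2.3×10⁻⁴ K⁻¹
Layer 2 at 14 °C → α = 1.6×10⁻⁴ K⁻¹
Layer 3 at 2 °C → α = 0.88×10⁻⁴ K⁻¹
150 × 2.3×10⁻⁴ × 1.6 = 0.05520 m
150–700 m: 1.6×10⁻⁴ × 0.74 × 550 = 0.06512 m
700–2100 m: 1400 × 0.66 × 0.88×10⁻⁴ = 0.081312 m
Δh = 0.05520 + 0.06512 + 0.081312 = 0.201632 m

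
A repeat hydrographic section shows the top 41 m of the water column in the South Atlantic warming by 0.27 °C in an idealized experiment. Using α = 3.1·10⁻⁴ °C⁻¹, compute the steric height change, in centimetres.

Δh = αΔT·H = 3.1×10⁻⁴ × 0.27 × 41 = 0.0034317 m

Δh ≈ 0.343 cm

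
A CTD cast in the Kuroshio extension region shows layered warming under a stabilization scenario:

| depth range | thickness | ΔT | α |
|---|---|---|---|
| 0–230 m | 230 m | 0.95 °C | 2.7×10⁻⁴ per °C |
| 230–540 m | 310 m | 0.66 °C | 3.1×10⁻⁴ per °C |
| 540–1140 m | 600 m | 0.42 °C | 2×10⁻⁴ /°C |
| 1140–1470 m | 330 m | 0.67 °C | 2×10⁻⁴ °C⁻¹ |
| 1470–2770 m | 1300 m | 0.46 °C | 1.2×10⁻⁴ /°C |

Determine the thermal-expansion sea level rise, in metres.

0.289 m

0–230 m: 0.95 × 230 × 2.7×10⁻⁴ = 0.058995 m
3.1×10⁻⁴ × 0.66 × 310 = 0.063426 m
Layer 3: 2×10⁻⁴ × 600 × 0.42 = 0.05040 m
330 × 0.67 × 2×10⁻⁴ = 0.04422 m
0.46 × 1.2×10⁻⁴ × 1300 = 0.07176 m
Δh = 0.058995 + 0.063426 + 0.05040 + 0.04422 + 0.07176 = 0.288801 m ≈ 0.289 m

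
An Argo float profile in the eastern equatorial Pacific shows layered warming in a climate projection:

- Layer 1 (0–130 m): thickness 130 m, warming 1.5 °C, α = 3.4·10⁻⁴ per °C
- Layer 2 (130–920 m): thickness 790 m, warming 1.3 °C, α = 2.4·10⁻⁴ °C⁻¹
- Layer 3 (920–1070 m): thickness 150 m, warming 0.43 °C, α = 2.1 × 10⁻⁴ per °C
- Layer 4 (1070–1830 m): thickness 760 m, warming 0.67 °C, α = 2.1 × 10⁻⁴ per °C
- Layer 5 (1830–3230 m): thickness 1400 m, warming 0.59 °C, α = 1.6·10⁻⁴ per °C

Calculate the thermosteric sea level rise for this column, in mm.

1.5 × 3.4×10⁻⁴ × 130 = 0.06630 m
2.4×10⁻⁴ × 790 × 1.3 = 0.24648 m
0.43 × 150 × 2.1×10⁻⁴ = 0.013545 m
Layer 4: 760 × 0.67 × 2.1×10⁻⁴ = 0.106932 m
Layer 5: 1.6×10⁻⁴ × 0.59 × 1400 = 0.13216 m
Δh = 0.06630 + 0.24648 + 0.013545 + 0.106932 + 0.13216 = 0.565417 m

Δh = 570 mm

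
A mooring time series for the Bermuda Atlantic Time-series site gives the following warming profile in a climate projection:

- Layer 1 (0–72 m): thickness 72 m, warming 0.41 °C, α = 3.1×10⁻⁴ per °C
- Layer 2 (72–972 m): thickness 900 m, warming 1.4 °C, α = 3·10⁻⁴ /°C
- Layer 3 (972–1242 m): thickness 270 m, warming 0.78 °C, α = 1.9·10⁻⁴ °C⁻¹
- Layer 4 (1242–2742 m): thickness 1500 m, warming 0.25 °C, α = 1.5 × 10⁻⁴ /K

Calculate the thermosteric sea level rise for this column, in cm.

0.41 × 3.1×10⁻⁴ × 72 = 0.0091512 m
Layer 2: 3×10⁻⁴ × 1.4 × 900 = 0.37800 m
270 × 0.78 × 1.9×10⁻⁴ = 0.040014 m
1242–2742 m: 1.5×10⁻⁴ × 1500 × 0.25 = 0.05625 m
Δh = 0.0091512 + 0.37800 + 0.040014 + 0.05625 = 0.4834152 m ≈ 48.3 cm

48.3 cm of thermosteric rise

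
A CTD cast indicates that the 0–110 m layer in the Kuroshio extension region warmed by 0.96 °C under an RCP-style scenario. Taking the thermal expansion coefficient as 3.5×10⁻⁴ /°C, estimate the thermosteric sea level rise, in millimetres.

Δh ≈ 37.0 mm

Δh = αΔT·H = 3.5×10⁻⁴ × 0.96 × 110 = 0.03696 m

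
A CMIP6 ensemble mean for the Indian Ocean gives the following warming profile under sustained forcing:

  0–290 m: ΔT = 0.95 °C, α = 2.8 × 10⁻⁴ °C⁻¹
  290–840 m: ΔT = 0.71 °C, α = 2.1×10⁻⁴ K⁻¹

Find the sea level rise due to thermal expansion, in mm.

290 × 0.95 × 2.8×10⁻⁴ = 0.07714 m
290–840 m: 2.1×10⁻⁴ × 0.71 × 550 = 0.082005 m
Δh = 0.07714 + 0.082005 = 0.159145 m

159 mm of thermosteric rise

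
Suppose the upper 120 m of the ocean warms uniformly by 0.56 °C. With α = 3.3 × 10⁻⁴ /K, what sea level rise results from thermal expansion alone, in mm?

Δh = αΔT·H = 3.3×10⁻⁴ × 0.56 × 120 = 0.022176 m

about 22 mm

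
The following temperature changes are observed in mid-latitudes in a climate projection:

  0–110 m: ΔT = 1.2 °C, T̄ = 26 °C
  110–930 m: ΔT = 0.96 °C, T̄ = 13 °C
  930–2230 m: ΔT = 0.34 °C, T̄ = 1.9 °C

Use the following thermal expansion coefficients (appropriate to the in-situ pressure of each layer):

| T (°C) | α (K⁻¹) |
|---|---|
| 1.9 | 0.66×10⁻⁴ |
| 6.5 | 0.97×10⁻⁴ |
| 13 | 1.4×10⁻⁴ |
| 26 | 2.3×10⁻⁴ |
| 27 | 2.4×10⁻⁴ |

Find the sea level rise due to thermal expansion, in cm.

Layer 1 at 26 °C → α = 2.3×10⁻⁴ K⁻¹
Layer 2 at 13 °C → α = 1.4×10⁻⁴ K⁻¹
Layer 3 at 1.9 °C → α = 0.66×10⁻⁴ K⁻¹
Layer 1: 1.2 × 2.3×10⁻⁴ × 110 = 0.03036 m
110–930 m: 0.96 × 820 × 1.4×10⁻⁴ = 0.110208 m
0.66×10⁻⁴ × 0.34 × 1300 = 0.029172 m
Δh = 0.03036 + 0.110208 + 0.029172 = 0.16974 m

Δh = 17.0 cm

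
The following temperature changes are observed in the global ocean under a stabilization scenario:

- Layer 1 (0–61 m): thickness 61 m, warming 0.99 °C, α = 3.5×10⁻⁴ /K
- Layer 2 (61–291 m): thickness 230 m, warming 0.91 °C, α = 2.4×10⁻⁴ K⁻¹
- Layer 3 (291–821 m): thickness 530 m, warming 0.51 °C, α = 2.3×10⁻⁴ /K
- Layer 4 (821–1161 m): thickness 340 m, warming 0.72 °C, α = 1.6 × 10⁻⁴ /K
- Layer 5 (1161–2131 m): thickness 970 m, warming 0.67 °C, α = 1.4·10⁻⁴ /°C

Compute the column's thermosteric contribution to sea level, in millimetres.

260 mm of thermosteric rise

61 × 0.99 × 3.5×10⁻⁴ = 0.0211365 m
Layer 2: 230 × 2.4×10⁻⁴ × 0.91 = 0.050232 m
291–821 m: 2.3×10⁻⁴ × 0.51 × 530 = 0.062169 m
0.72 × 340 × 1.6×10⁻⁴ = 0.039168 m
1161–2131 m: 970 × 0.67 × 1.4×10⁻⁴ = 0.090986 m
Δh = 0.0211365 + 0.050232 + 0.062169 + 0.039168 + 0.090986 = 0.2636915 m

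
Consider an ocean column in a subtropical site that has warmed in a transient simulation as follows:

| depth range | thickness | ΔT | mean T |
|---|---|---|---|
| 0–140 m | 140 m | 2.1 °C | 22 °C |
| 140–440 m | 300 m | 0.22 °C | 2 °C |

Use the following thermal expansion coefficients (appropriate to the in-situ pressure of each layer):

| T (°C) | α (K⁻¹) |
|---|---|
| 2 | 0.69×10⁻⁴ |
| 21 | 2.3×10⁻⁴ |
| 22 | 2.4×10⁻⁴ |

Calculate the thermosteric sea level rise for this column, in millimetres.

Layer 1 at 22 °C → α = 2.4×10⁻⁴ K⁻¹
Layer 2 at 2 °C → α = 0.69×10⁻⁴ K⁻¹
Layer 1: 140 × 2.4×10⁻⁴ × 2.1 = 0.07056 m
Layer 2: 300 × 0.69×10⁻⁴ × 0.22 = 0.004554 m
Δh = 0.07056 + 0.004554 = 0.075114 m ≈ 75.1 mm

about 75.1 mm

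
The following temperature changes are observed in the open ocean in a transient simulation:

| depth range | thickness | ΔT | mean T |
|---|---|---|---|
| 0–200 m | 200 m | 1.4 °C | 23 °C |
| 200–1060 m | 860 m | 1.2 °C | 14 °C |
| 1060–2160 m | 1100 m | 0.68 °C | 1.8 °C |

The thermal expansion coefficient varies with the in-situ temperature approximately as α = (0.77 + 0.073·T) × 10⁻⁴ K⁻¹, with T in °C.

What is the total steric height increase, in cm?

about 32 cm

Layer 1: α = (0.77 + 0.073×23)×10⁻⁴ = 2.449×10⁻⁴ K⁻¹
Layer 2: α = (0.77 + 0.073×14)×10⁻⁴ = 1.792×10⁻⁴ K⁻¹
Layer 3: α = (0.77 + 0.073×1.8)×10⁻⁴ = 0.9014×10⁻⁴ K⁻¹
2.449×10⁻⁴ × 200 × 1.4 = 0.068572 m
200–1060 m: 1.2 × 860 × 1.792×10⁻⁴ = 0.1849344 m
1100 × 0.68 × 0.9014×10⁻⁴ = 0.06742472 m
Δh = 0.068572 + 0.1849344 + 0.06742472 = 0.32093112 m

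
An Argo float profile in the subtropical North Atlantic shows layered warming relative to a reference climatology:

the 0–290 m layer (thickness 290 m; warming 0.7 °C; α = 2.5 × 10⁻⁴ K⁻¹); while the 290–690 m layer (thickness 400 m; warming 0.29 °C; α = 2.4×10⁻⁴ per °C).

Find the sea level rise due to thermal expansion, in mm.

Layer 1: 2.5×10⁻⁴ × 0.7 × 290 = 0.05075 m
400 × 2.4×10⁻⁴ × 0.29 = 0.02784 m
Δh = 0.05075 + 0.02784 = 0.07859 m ≈ 79 mm

Δh ≈ 79 mm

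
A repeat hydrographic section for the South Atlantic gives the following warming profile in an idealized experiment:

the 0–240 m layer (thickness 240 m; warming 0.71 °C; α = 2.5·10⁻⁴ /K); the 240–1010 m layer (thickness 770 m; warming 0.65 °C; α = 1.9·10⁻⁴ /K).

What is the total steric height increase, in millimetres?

138 mm

240 × 0.71 × 2.5×10⁻⁴ = 0.04260 m
Layer 2: 0.65 × 1.9×10⁻⁴ × 770 = 0.095095 m
Δh = 0.04260 + 0.095095 = 0.137695 m ≈ 138 mm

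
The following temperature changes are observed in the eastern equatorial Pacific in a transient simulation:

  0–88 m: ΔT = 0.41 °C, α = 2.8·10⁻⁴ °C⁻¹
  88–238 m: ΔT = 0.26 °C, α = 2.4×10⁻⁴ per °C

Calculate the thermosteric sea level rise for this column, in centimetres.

0.41 × 88 × 2.8×10⁻⁴ = 0.0101024 m
150 × 2.4×10⁻⁴ × 0.26 = 0.00936 m
Δh = 0.0101024 + 0.00936 = 0.0194624 m ≈ 1.95 cm

1.95 cm of thermosteric rise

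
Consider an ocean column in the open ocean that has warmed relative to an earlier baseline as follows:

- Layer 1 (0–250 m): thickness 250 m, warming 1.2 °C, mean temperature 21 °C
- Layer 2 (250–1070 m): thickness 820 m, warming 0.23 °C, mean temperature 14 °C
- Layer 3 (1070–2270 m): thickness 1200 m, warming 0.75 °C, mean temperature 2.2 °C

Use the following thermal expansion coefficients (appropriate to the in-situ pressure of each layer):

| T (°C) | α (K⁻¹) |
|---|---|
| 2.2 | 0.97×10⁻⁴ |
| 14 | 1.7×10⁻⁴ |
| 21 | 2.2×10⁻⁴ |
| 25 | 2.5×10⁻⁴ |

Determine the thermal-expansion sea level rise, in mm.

Layer 1 at 21 °C → α = 2.2×10⁻⁴ K⁻¹
Layer 2 at 14 °C → α = 1.7×10⁻⁴ K⁻¹
Layer 3 at 2.2 °C → α = 0.97×10⁻⁴ K⁻¹
0–250 m: 250 × 1.2 × 2.2×10⁻⁴ = 0.06600 m
Layer 2: 0.23 × 1.7×10⁻⁴ × 820 = 0.032062 m
1070–2270 m: 0.97×10⁻⁴ × 0.75 × 1200 = 0.08730 m
Δh = 0.06600 + 0.032062 + 0.08730 = 0.185362 m ≈ 190 mm

Δh = 190 mm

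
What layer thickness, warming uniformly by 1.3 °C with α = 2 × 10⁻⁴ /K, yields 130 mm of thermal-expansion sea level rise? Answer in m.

H = Δh/(αΔT) = 0.13 / (2×10⁻⁴ × 1.3) = 500.0 m

500 m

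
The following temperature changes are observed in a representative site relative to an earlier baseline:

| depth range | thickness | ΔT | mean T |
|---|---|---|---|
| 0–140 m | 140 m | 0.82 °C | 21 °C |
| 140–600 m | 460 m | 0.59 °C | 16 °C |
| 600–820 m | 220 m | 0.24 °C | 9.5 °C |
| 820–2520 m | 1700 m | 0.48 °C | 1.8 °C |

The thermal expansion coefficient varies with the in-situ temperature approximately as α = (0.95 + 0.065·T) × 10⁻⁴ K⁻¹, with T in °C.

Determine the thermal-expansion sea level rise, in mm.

180 mm of thermosteric rise

Layer 1: α = (0.95 + 0.065×21)×10⁻⁴ = 2.315×10⁻⁴ K⁻¹
Layer 2: α = (0.95 + 0.065×16)×10⁻⁴ = 1.99×10⁻⁴ K⁻¹
Layer 3: α = (0.95 + 0.065×9.5)×10⁻⁴ = 1.5675×10⁻⁴ K⁻¹
Layer 4: α = (0.95 + 0.065×1.8)×10⁻⁴ = 1.067×10⁻⁴ K⁻¹
0–140 m: 0.82 × 2.315×10⁻⁴ × 140 = 0.0265762 m
Layer 2: 0.59 × 460 × 1.99×10⁻⁴ = 0.0540086 m
220 × 1.5675×10⁻⁴ × 0.24 = 0.0082764 m
0.48 × 1.067×10⁻⁴ × 1700 = 0.0870672 m
Δh = 0.0265762 + 0.0540086 + 0.0082764 + 0.0870672 = 0.1759284 m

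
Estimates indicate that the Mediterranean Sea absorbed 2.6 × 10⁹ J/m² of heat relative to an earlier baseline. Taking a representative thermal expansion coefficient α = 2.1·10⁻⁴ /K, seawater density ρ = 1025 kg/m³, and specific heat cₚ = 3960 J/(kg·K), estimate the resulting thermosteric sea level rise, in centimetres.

Δh = αQ/(ρcₚ) = 2.1×10⁻⁴ × 2.6×10⁹ / (1025 × 3960) ≈ 0.13452 m

Δh = 13.5 cm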